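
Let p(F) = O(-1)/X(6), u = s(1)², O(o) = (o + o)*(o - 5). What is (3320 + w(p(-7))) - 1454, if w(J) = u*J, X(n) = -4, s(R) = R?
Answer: 1863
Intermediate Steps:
O(o) = 2*o*(-5 + o) (O(o) = (2*o)*(-5 + o) = 2*o*(-5 + o))
u = 1 (u = 1² = 1)
p(F) = -3 (p(F) = (2*(-1)*(-5 - 1))/(-4) = (2*(-1)*(-6))*(-¼) = 12*(-¼) = -3)
w(J) = J (w(J) = 1*J = J)
(3320 + w(p(-7))) - 1454 = (3320 - 3) - 1454 = 3317 - 1454 = 1863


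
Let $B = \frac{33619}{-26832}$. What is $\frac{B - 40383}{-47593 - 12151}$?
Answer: $\frac{1083590275}{1603051008} \approx 0.67595$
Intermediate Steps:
$B = - \frac{33619}{26832}$ ($B = 33619 \left(- \frac{1}{26832}\right) = - \frac{33619}{26832} \approx -1.2529$)
$\frac{B - 40383}{-47593 - 12151} = \frac{- \frac{33619}{26832} - 40383}{-47593 - 12151} = - \frac{1083590275}{26832 \left(-59744\right)} = \left(- \frac{1083590275}{26832}\right) \left(- \frac{1}{59744}\right) = \frac{1083590275}{1603051008}$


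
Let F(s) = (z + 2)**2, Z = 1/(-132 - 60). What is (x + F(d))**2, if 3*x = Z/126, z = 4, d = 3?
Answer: 6826384180225/5267275776 ≈ 1296.0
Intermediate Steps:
Z = -1/192 (Z = 1/(-192) = -1/192 ≈ -0.0052083)
F(s) = 36 (F(s) = (4 + 2)**2 = 6**2 = 36)
x = -1/72576 (x = (-1/192/126)/3 = (-1/192*1/126)/3 = (1/3)*(-1/24192) = -1/72576 ≈ -1.3779e-5)
(x + F(d))**2 = (-1/72576 + 36)**2 = (2612735/72576)**2 = 6826384180225/5267275776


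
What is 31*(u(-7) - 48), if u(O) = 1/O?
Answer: -10447/7 ≈ -1492.4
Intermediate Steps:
31*(u(-7) - 48) = 31*(1/(-7) - 48) = 31*(-⅐ - 48) = 31*(-337/7) = -10447/7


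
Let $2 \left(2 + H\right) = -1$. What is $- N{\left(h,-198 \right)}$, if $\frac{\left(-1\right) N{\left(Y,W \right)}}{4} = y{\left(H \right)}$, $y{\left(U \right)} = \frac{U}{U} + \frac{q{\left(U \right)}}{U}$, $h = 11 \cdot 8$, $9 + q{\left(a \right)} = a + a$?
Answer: $\frac{132}{5} \approx 26.4$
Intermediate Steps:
$q{\left(a \right)} = -9 + 2 a$ ($q{\left(a \right)} = -9 + \left(a + a\right) = -9 + 2 a$)
$h = 88$
$H = - \frac{5}{2}$ ($H = -2 + \frac{1}{2} \left(-1\right) = -2 - \frac{1}{2} = - \frac{5}{2} \approx -2.5$)
$y{\left(U \right)} = 1 + \frac{-9 + 2 U}{U}$ ($y{\left(U \right)} = \frac{U}{U} + \frac{-9 + 2 U}{U} = 1 + \frac{-9 + 2 U}{U}$)
$N{\left(Y,W \right)} = - \frac{132}{5}$ ($N{\left(Y,W \right)} = - 4 \left(3 - \frac{9}{- \frac{5}{2}}\right) = - 4 \left(3 - - \frac{18}{5}\right) = - 4 \left(3 + \frac{18}{5}\right) = \left(-4\right) \frac{33}{5} = - \frac{132}{5}$)
$- N{\left(h,-198 \right)} = \left(-1\right) \left(- \frac{132}{5}\right) = \frac{132}{5}$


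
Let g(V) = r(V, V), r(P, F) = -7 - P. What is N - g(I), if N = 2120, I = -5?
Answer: 2122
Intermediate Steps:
g(V) = -7 - V
N - g(I) = 2120 - (-7 - 1*(-5)) = 2120 - (-7 + 5) = 2120 - 1*(-2) = 2120 + 2 = 2122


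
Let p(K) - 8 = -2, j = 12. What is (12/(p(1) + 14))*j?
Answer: 36/5 ≈ 7.2000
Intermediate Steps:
p(K) = 6 (p(K) = 8 - 2 = 6)
(12/(p(1) + 14))*j = (12/(6 + 14))*12 = (12/20)*12 = ((1/20)*12)*12 = (⅗)*12 = 36/5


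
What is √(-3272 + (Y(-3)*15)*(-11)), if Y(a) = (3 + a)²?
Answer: 2*I*√818 ≈ 57.201*I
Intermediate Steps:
√(-3272 + (Y(-3)*15)*(-11)) = √(-3272 + ((3 - 3)²*15)*(-11)) = √(-3272 + (0²*15)*(-11)) = √(-3272 + (0*15)*(-11)) = √(-3272 + 0*(-11)) = √(-3272 + 0) = √(-3272) = 2*I*√818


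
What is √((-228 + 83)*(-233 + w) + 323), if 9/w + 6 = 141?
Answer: √306885/3 ≈ 184.66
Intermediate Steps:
w = 1/15 (w = 9/(-6 + 141) = 9/135 = 9*(1/135) = 1/15 ≈ 0.066667)
√((-228 + 83)*(-233 + w) + 323) = √((-228 + 83)*(-233 + 1/15) + 323) = √(-145*(-3494/15) + 323) = √(101326/3 + 323) = √(102295/3) = √306885/3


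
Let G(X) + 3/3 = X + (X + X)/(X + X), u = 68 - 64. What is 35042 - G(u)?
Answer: 35038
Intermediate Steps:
u = 4
G(X) = X (G(X) = -1 + (X + (X + X)/(X + X)) = -1 + (X + (2*X)/((2*X))) = -1 + (X + (2*X)*(1/(2*X))) = -1 + (X + 1) = -1 + (1 + X) = X)
35042 - G(u) = 35042 - 1*4 = 35042 - 4 = 35038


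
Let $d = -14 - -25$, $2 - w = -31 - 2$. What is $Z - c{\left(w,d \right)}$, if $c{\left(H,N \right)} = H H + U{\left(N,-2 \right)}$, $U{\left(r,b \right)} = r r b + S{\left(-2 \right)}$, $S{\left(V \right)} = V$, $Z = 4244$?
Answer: $3263$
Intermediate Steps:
$U{\left(r,b \right)} = -2 + b r^{2}$ ($U{\left(r,b \right)} = r r b - 2 = r^{2} b - 2 = b r^{2} - 2 = -2 + b r^{2}$)
$w = 35$ ($w = 2 - \left(-31 - 2\right) = 2 - -33 = 2 + 33 = 35$)
$d = 11$ ($d = -14 + 25 = 11$)
$c{\left(H,N \right)} = -2 + H^{2} - 2 N^{2}$ ($c{\left(H,N \right)} = H H - \left(2 + 2 N^{2}\right) = H^{2} - \left(2 + 2 N^{2}\right) = -2 + H^{2} - 2 N^{2}$)
$Z - c{\left(w,d \right)} = 4244 - \left(-2 + 35^{2} - 2 \cdot 11^{2}\right) = 4244 - \left(-2 + 1225 - 242\right) = 4244 - 981 = 3263$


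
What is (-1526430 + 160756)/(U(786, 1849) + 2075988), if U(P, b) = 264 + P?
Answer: -682837/1038519 ≈ -0.65751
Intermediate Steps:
(-1526430 + 160756)/(U(786, 1849) + 2075988) = (-1526430 + 160756)/((264 + 786) + 2075988) = -1365674/(1050 + 2075988) = -1365674/2077038 = -1365674*1/2077038 = -682837/1038519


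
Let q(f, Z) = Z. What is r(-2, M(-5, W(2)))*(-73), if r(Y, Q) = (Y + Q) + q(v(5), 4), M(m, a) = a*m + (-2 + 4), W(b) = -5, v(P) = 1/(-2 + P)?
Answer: -2117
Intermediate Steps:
M(m, a) = 2 + a*m (M(m, a) = a*m + 2 = 2 + a*m)
r(Y, Q) = 4 + Q + Y (r(Y, Q) = (Y + Q) + 4 = (Q + Y) + 4 = 4 + Q + Y)
r(-2, M(-5, W(2)))*(-73) = (4 + (2 - 5*(-5)) - 2)*(-73) = (4 + (2 + 25) - 2)*(-73) = (4 + 27 - 2)*(-73) = 29*(-73) = -2117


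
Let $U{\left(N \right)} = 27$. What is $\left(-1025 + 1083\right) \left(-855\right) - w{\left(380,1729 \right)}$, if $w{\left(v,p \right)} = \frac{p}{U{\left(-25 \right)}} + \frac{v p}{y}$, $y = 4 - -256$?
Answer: $- \frac{1408888}{27} \approx -52181.0$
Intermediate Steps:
$y = 260$ ($y = 4 + 256 = 260$)
$w{\left(v,p \right)} = \frac{p}{27} + \frac{p v}{260}$ ($w{\left(v,p \right)} = \frac{p}{27} + \frac{v p}{260} = p \frac{1}{27} + p v \frac{1}{260} = \frac{p}{27} + \frac{p v}{260}$)
$\left(-1025 + 1083\right) \left(-855\right) - w{\left(380,1729 \right)} = \left(-1025 + 1083\right) \left(-855\right) - \frac{1}{7020} \cdot 1729 \left(260 + 27 \cdot 380\right) = 58 \left(-855\right) - \frac{1}{7020} \cdot 1729 \left(260 + 10260\right) = -49590 - \frac{1}{7020} \cdot 1729 \cdot 10520 = -49590 - \frac{69958}{27} = - \frac{1408888}{27}$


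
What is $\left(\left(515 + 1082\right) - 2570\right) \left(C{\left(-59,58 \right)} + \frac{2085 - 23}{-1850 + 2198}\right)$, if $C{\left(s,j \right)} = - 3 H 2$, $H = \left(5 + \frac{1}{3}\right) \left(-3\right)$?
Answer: $- \frac{17256155}{174} \approx -99173.0$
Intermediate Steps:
$H = -16$ ($H = \left(5 + \frac{1}{3}\right) \left(-3\right) = \frac{16}{3} \left(-3\right) = -16$)
$C{\left(s,j \right)} = 96$ ($C{\left(s,j \right)} = \left(-3\right) \left(-16\right) 2 = 48 \cdot 2 = 96$)
$\left(\left(515 + 1082\right) - 2570\right) \left(C{\left(-59,58 \right)} + \frac{2085 - 23}{-1850 + 2198}\right) = \left(\left(515 + 1082\right) - 2570\right) \left(96 + \frac{2085 - 23}{-1850 + 2198}\right) = \left(1597 - 2570\right) \left(96 + \frac{2062}{348}\right) = - 973 \left(96 + 2062 \cdot \frac{1}{348}\right) = - 973 \left(96 + \frac{1031}{174}\right) = \left(-973\right) \frac{17735}{174} = - \frac{17256155}{174}$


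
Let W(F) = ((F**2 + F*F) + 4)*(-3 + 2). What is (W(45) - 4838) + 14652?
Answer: 5760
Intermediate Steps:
W(F) = -4 - 2*F**2 (W(F) = ((F**2 + F**2) + 4)*(-1) = (2*F**2 + 4)*(-1) = (4 + 2*F**2)*(-1) = -4 - 2*F**2)
(W(45) - 4838) + 14652 = ((-4 - 2*45**2) - 4838) + 14652 = ((-4 - 2*2025) - 4838) + 14652 = ((-4 - 4050) - 4838) + 14652 = (-4054 - 4838) + 14652 = -8892 + 14652 = 5760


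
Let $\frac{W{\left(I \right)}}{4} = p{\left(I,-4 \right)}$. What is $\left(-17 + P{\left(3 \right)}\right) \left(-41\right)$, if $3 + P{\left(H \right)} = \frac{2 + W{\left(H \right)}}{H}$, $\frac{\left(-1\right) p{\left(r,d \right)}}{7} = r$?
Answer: $\frac{5822}{3} \approx 1940.7$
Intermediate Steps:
$p{\left(r,d \right)} = - 7 r$
$W{\left(I \right)} = - 28 I$ ($W{\left(I \right)} = 4 \left(- 7 I\right) = - 28 I$)
$P{\left(H \right)} = -3 + \frac{2 - 28 H}{H}$
$\left(-17 + P{\left(3 \right)}\right) \left(-41\right) = \left(-17 - \left(31 - \frac{2}{3}\right)\right) \left(-41\right) = \left(-17 + \left(-31 + 2 \cdot \frac{1}{3}\right)\right) \left(-41\right) = \left(-17 + \left(-31 + \frac{2}{3}\right)\right) \left(-41\right) = \left(-17 - \frac{91}{3}\right) \left(-41\right) = \left(- \frac{142}{3}\right) \left(-41\right) = \frac{5822}{3}$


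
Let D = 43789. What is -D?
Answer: -43789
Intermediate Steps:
-D = -1*43789 = -43789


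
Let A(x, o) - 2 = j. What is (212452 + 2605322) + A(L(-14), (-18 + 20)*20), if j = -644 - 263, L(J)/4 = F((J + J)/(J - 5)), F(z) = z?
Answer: 2816869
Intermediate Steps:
L(J) = 8*J/(-5 + J) (L(J) = 4*((J + J)/(J - 5)) = 4*((2*J)/(-5 + J)) = 4*(2*J/(-5 + J)) = 8*J/(-5 + J))
j = -907
A(x, o) = -905 (A(x, o) = 2 - 907 = -905)
(212452 + 2605322) + A(L(-14), (-18 + 20)*20) = (212452 + 2605322) - 905 = 2817774 - 905 = 2816869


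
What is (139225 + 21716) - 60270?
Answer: 100671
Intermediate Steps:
(139225 + 21716) - 60270 = 160941 - 60270 = 100671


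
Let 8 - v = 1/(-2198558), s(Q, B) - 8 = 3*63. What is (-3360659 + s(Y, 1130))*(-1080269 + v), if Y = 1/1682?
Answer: 3990576287713260147/1099279 ≈ 3.6302e+12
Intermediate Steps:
Y = 1/1682 ≈ 0.00059453
s(Q, B) = 197 (s(Q, B) = 8 + 3*63 = 8 + 189 = 197)
v = 17588465/2198558 (v = 8 - 1/(-2198558) = 8 - 1*(-1/2198558) = 8 + 1/2198558 = 17588465/2198558 ≈ 8.0000)
(-3360659 + s(Y, 1130))*(-1080269 + v) = (-3360659 + 197)*(-1080269 + 17588465/2198558) = -3360462*(-2375016463637/2198558) = 3990576287713260147/1099279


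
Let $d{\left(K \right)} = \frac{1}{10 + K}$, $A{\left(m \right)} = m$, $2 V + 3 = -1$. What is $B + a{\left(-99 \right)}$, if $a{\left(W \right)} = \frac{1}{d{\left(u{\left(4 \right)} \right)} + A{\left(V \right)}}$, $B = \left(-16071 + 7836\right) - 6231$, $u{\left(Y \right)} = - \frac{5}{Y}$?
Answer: $- \frac{954791}{66} \approx -14467.0$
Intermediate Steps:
$V = -2$ ($V = - \frac{3}{2} + \frac{1}{2} \left(-1\right) = - \frac{3}{2} - \frac{1}{2} = -2$)
$B = -14466$ ($B = -8235 - 6231 = -14466$)
$a{\left(W \right)} = - \frac{35}{66}$ ($a{\left(W \right)} = \frac{1}{\frac{1}{10 - \frac{5}{4}} - 2} = \frac{1}{\frac{1}{\frac{35}{4}} - 2} = \frac{1}{\frac{4}{35} - 2} = \frac{1}{- \frac{66}{35}} = - \frac{35}{66}$)
$B + a{\left(-99 \right)} = -14466 - \frac{35}{66} = - \frac{954791}{66}$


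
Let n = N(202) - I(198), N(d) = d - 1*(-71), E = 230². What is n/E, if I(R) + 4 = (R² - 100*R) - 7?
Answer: -956/2645 ≈ -0.36144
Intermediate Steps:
I(R) = -11 + R² - 100*R (I(R) = -4 + ((R² - 100*R) - 7) = -4 + (-7 + R² - 100*R) = -11 + R² - 100*R)
E = 52900
N(d) = 71 + d (N(d) = d + 71 = 71 + d)
n = -19120 (n = (71 + 202) - (-11 + 198² - 100*198) = 273 - (-11 + 39204 - 19800) = 273 - 1*19393 = 273 - 19393 = -19120)
n/E = -19120/52900 = -19120*1/52900 = -956/2645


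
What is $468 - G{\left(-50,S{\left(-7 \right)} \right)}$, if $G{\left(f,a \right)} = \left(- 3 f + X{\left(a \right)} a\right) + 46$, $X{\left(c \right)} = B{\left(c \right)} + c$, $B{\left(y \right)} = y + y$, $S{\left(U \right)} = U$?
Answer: $125$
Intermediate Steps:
$B{\left(y \right)} = 2 y$
$X{\left(c \right)} = 3 c$ ($X{\left(c \right)} = 2 c + c = 3 c$)
$G{\left(f,a \right)} = 46 - 3 f + 3 a^{2}$ ($G{\left(f,a \right)} = \left(- 3 f + 3 a a\right) + 46 = \left(- 3 f + 3 a^{2}\right) + 46 = 46 - 3 f + 3 a^{2}$)
$468 - G{\left(-50,S{\left(-7 \right)} \right)} = 468 - \left(46 - -150 + 3 \left(-7\right)^{2}\right) = 468 - \left(46 + 150 + 3 \cdot 49\right) = 468 - \left(46 + 150 + 147\right) = 468 - 343 = 125$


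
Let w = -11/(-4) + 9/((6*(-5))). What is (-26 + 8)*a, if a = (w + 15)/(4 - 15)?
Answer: 3141/110 ≈ 28.555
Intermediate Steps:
w = 49/20 (w = -11*(-¼) + 9/(-30) = 11/4 + 9*(-1/30) = 11/4 - 3/10 = 49/20 ≈ 2.4500)
a = -349/220 (a = (49/20 + 15)/(4 - 15) = (349/20)/(-11) = (349/20)*(-1/11) = -349/220 ≈ -1.5864)
(-26 + 8)*a = (-26 + 8)*(-349/220) = -18*(-349/220) = 3141/110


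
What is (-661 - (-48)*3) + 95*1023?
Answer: 96668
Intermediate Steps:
(-661 - (-48)*3) + 95*1023 = (-661 - 1*(-144)) + 97185 = (-661 + 144) + 97185 = -517 + 97185 = 96668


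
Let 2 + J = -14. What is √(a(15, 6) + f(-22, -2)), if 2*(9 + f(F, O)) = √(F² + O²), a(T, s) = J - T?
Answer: √(-40 + √122) ≈ 5.381*I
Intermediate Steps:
J = -16 (J = -2 - 14 = -16)
a(T, s) = -16 - T
f(F, O) = -9 + √(F² + O²)/2
√(a(15, 6) + f(-22, -2)) = √((-16 - 1*15) + (-9 + √((-22)² + (-2)²)/2)) = √((-16 - 15) + (-9 + √(484 + 4)/2)) = √(-31 + (-9 + √488/2)) = √(-31 + (-9 + (2*√122)/2)) = √(-31 + (-9 + √122)) = √(-40 + √122)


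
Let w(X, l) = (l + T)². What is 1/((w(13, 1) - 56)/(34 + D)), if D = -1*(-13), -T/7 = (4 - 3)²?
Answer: -47/20 ≈ -2.3500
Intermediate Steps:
T = -7 (T = -7*(4 - 3)² = -7*1² = -7*1 = -7)
D = 13
w(X, l) = (-7 + l)² (w(X, l) = (l - 7)² = (-7 + l)²)
1/((w(13, 1) - 56)/(34 + D)) = 1/(((-7 + 1)² - 56)/(34 + 13)) = 1/(((-6)² - 56)/47) = 1/((36 - 56)*(1/47)) = 1/(-20*1/47) = 1/(-20/47) = -47/20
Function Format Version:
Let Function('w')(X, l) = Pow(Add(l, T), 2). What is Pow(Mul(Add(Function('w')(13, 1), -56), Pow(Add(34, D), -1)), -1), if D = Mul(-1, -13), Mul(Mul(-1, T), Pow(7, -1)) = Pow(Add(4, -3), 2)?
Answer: Rational(-47, 20) ≈ -2.3500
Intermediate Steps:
T = -7 (T = Mul(-7, Pow(Add(4, -3), 2)) = Mul(-7, Pow(1, 2)) = Mul(-7, 1) = -7)
D = 13
Function('w')(X, l) = Pow(Add(-7, l), 2) (Function('w')(X, l) = Pow(Add(l, -7), 2) = Pow(Add(-7, l), 2))
Pow(Mul(Add(Function('w')(13, 1), -56), Pow(Add(34, D), -1)), -1) = Pow(Mul(Add(Pow(Add(-7, 1), 2), -56), Pow(Add(34, 13), -1)), -1) = Pow(Mul(Add(Pow(-6, 2), -56), Pow(47, -1)), -1) = Pow(Mul(Add(36, -56), Rational(1, 47)), -1) = Pow(Mul(-20, Rational(1, 47)), -1) = Pow(Rational(-20, 47), -1) = Rational(-47, 20)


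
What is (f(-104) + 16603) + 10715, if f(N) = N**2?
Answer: 38134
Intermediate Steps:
(f(-104) + 16603) + 10715 = ((-104)**2 + 16603) + 10715 = (10816 + 16603) + 10715 = 27419 + 10715 = 38134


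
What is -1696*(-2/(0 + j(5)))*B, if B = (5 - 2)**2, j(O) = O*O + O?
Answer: 5088/5 ≈ 1017.6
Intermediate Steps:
j(O) = O + O**2 (j(O) = O**2 + O = O + O**2)
B = 9 (B = 3**2 = 9)
-1696*(-2/(0 + j(5)))*B = -1696*(-2/(0 + 5*(1 + 5)))*9 = -1696*(-2/(0 + 5*6))*9 = -1696*(-2/(0 + 30))*9 = -1696*(-2/30)*9 = -1696*(-2*1/30)*9 = -(-1696)*9/15 = -1696*(-3/5) = 5088/5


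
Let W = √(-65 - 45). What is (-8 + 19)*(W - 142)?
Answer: -1562 + 11*I*√110 ≈ -1562.0 + 115.37*I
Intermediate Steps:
W = I*√110 (W = √(-110) = I*√110 ≈ 10.488*I)
(-8 + 19)*(W - 142) = (-8 + 19)*(I*√110 - 142) = 11*(-142 + I*√110) = -1562 + 11*I*√110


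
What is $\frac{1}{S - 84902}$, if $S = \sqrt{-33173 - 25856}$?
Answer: $- \frac{84902}{7208408633} - \frac{i \sqrt{59029}}{7208408633} \approx -1.1778 \cdot 10^{-5} - 3.3705 \cdot 10^{-8} i$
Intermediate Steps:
$S = i \sqrt{59029}$ ($S = \sqrt{-59029} = i \sqrt{59029} \approx 242.96 i$)
$\frac{1}{S - 84902} = \frac{1}{i \sqrt{59029} - 84902} = \frac{1}{-84902 + i \sqrt{59029}}$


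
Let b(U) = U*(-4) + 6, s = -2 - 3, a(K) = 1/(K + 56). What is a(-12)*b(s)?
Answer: 13/22 ≈ 0.59091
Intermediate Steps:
a(K) = 1/(56 + K)
s = -5
b(U) = 6 - 4*U (b(U) = -4*U + 6 = 6 - 4*U)
a(-12)*b(s) = (6 - 4*(-5))/(56 - 12) = (6 + 20)/44 = (1/44)*26 = 13/22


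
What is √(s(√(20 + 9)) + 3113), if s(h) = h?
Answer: √(3113 + √29) ≈ 55.843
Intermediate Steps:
√(s(√(20 + 9)) + 3113) = √(√(20 + 9) + 3113) = √(√29 + 3113) = √(3113 + √29)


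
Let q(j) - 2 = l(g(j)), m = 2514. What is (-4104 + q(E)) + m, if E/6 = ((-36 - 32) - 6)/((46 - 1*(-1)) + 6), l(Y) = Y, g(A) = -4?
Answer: -1592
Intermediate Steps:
E = -444/53 (E = 6*(((-36 - 32) - 6)/((46 - 1*(-1)) + 6)) = 6*((-68 - 6)/((46 + 1) + 6)) = 6*(-74/(47 + 6)) = 6*(-74/53) = -444/53 ≈ -8.3774)
q(j) = -2 (q(j) = 2 - 4 = -2)
(-4104 + q(E)) + m = (-4104 - 2) + 2514 = -4106 + 2514 = -1592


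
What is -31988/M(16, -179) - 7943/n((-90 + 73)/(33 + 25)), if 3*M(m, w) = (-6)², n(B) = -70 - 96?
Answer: -1303673/498 ≈ -2617.8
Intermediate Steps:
n(B) = -166
M(m, w) = 12 (M(m, w) = (⅓)*(-6)² = (⅓)*36 = 12)
-31988/M(16, -179) - 7943/n((-90 + 73)/(33 + 25)) = -31988/12 - 7943/(-166) = -31988*1/12 - 7943*(-1/166) = -7997/3 + 7943/166 = -1303673/498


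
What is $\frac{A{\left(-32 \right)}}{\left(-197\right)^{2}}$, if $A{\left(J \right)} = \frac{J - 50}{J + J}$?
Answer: $\frac{41}{1241888} \approx 3.3014 \cdot 10^{-5}$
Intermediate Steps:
$A{\left(J \right)} = \frac{-50 + J}{2 J}$
$\frac{A{\left(-32 \right)}}{\left(-197\right)^{2}} = \frac{\frac{1}{2} \frac{1}{-32} \left(-50 - 32\right)}{\left(-197\right)^{2}} = \frac{\frac{1}{2} \left(- \frac{1}{32}\right) \left(-82\right)}{38809} = \frac{41}{32} \cdot \frac{1}{38809} = \frac{41}{1241888}$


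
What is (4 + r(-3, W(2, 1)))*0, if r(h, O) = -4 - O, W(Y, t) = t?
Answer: 0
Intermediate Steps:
(4 + r(-3, W(2, 1)))*0 = (4 + (-4 - 1*1))*0 = (4 + (-4 - 1))*0 = (4 - 5)*0 = -1*0 = 0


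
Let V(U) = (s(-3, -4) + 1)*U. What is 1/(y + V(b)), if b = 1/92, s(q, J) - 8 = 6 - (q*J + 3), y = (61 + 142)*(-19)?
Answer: -1/3857 ≈ -0.00025927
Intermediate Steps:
y = -3857 (y = 203*(-19) = -3857)
s(q, J) = 11 - J*q (s(q, J) = 8 + (6 - (q*J + 3)) = 8 + (6 - (J*q + 3)) = 8 + (6 - (3 + J*q)) = 8 + (6 + (-3 - J*q)) = 8 + (3 - J*q) = 11 - J*q)
b = 1/92 ≈ 0.010870
V(U) = 0 (V(U) = ((11 - 1*(-4)*(-3)) + 1)*U = ((11 - 12) + 1)*U = (-1 + 1)*U = 0*U = 0)
1/(y + V(b)) = 1/(-3857 + 0) = 1/(-3857) = -1/3857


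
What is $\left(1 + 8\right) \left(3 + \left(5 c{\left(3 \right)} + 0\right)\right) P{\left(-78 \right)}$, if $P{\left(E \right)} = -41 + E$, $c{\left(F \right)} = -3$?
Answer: $12852$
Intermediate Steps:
$\left(1 + 8\right) \left(3 + \left(5 c{\left(3 \right)} + 0\right)\right) P{\left(-78 \right)} = \left(1 + 8\right) \left(3 + \left(5 \left(-3\right) + 0\right)\right) \left(-41 - 78\right) = 9 \left(3 + \left(-15 + 0\right)\right) \left(-119\right) = 9 \left(3 - 15\right) \left(-119\right) = 9 \left(-12\right) \left(-119\right) = \left(-108\right) \left(-119\right) = 12852$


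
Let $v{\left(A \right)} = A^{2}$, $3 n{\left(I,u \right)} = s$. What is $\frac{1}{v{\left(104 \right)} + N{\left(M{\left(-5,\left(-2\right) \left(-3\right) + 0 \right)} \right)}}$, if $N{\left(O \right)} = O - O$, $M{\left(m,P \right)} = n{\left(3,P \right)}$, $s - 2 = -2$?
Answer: $\frac{1}{10816} \approx 9.2456 \cdot 10^{-5}$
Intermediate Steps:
$s = 0$ ($s = 2 - 2 = 0$)
$n{\left(I,u \right)} = 0$ ($n{\left(I,u \right)} = \frac{1}{3} \cdot 0 = 0$)
$M{\left(m,P \right)} = 0$
$N{\left(O \right)} = 0$
$\frac{1}{v{\left(104 \right)} + N{\left(M{\left(-5,\left(-2\right) \left(-3\right) + 0 \right)} \right)}} = \frac{1}{104^{2} + 0} = \frac{1}{10816 + 0} = \frac{1}{10816}$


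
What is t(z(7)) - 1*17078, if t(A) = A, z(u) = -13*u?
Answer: -17169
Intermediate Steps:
t(z(7)) - 1*17078 = -13*7 - 1*17078 = -91 - 17078 = -17169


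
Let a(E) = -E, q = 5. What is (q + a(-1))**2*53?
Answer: 1908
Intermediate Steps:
(q + a(-1))**2*53 = (5 - 1*(-1))**2*53 = (5 + 1)**2*53 = 6**2*53 = 36*53 = 1908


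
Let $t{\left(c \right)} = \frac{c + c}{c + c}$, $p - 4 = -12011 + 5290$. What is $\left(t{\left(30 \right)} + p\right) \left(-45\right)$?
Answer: $302220$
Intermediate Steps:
$p = -6717$ ($p = 4 + \left(-12011 + 5290\right) = 4 - 6721 = -6717$)
$t{\left(c \right)} = 1$ ($t{\left(c \right)} = \frac{2 c}{2 c} = 2 c \frac{1}{2 c} = 1$)
$\left(t{\left(30 \right)} + p\right) \left(-45\right) = \left(1 - 6717\right) \left(-45\right) = \left(-6716\right) \left(-45\right) = 302220$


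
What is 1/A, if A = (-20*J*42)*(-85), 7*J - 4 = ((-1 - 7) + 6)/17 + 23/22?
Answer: 11/552900 ≈ 1.9895e-5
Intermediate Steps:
J = 1843/2618 (J = 4/7 + (((-1 - 7) + 6)/17 + 23/22)/7 = 4/7 + ((-8 + 6)*(1/17) + 23*(1/22))/7 = 4/7 + (-2*1/17 + 23/22)/7 = 4/7 + (-2/17 + 23/22)/7 = 4/7 + (⅐)*(347/374) = 4/7 + 347/2618 = 1843/2618 ≈ 0.70397)
A = 552900/11 (A = (-20*1843/2618*42)*(-85) = -18430/1309*42*(-85) = -110580/187*(-85) = 552900/11 ≈ 50264.)
1/A = 1/(552900/11) = 11/552900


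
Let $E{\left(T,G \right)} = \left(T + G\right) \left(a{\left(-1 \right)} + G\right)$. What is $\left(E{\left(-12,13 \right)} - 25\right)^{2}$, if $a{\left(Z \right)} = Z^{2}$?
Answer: $121$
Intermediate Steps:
$E{\left(T,G \right)} = \left(1 + G\right) \left(G + T\right)$ ($E{\left(T,G \right)} = \left(T + G\right) \left(\left(-1\right)^{2} + G\right) = \left(G + T\right) \left(1 + G\right) = \left(1 + G\right) \left(G + T\right)$)
$\left(E{\left(-12,13 \right)} - 25\right)^{2} = \left(\left(13 - 12 + 13^{2} + 13 \left(-12\right)\right) - 25\right)^{2} = \left(\left(13 - 12 + 169 - 156\right) - 25\right)^{2} = \left(14 - 25\right)^{2} = \left(-11\right)^{2} = 121$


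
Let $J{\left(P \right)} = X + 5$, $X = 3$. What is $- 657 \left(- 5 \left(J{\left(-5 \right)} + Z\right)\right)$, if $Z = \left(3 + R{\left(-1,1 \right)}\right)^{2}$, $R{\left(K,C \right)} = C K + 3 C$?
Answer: $108405$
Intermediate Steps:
$R{\left(K,C \right)} = 3 C + C K$
$J{\left(P \right)} = 8$ ($J{\left(P \right)} = 3 + 5 = 8$)
$Z = 25$ ($Z = \left(3 + 1 \left(3 - 1\right)\right)^{2} = \left(3 + 1 \cdot 2\right)^{2} = \left(3 + 2\right)^{2} = 5^{2} = 25$)
$- 657 \left(- 5 \left(J{\left(-5 \right)} + Z\right)\right) = - 657 \left(- 5 \left(8 + 25\right)\right) = - 657 \left(\left(-5\right) 33\right) = \left(-657\right) \left(-165\right) = 108405$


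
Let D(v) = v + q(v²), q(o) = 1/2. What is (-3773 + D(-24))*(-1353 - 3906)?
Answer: 39931587/2 ≈ 1.9966e+7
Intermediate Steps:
q(o) = ½
D(v) = ½ + v (D(v) = v + ½ = ½ + v)
(-3773 + D(-24))*(-1353 - 3906) = (-3773 + (½ - 24))*(-1353 - 3906) = (-3773 - 47/2)*(-5259) = -7593/2*(-5259) = 39931587/2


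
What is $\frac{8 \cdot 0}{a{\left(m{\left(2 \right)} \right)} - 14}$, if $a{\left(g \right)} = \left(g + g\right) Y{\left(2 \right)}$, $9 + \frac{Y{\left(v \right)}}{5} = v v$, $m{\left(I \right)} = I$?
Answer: $0$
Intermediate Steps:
$Y{\left(v \right)} = -45 + 5 v^{2}$ ($Y{\left(v \right)} = -45 + 5 v v = -45 + 5 v^{2}$)
$a{\left(g \right)} = - 50 g$ ($a{\left(g \right)} = \left(g + g\right) \left(-45 + 5 \cdot 2^{2}\right) = 2 g \left(-45 + 5 \cdot 4\right) = 2 g \left(-45 + 20\right) = 2 g \left(-25\right) = - 50 g$)
$\frac{8 \cdot 0}{a{\left(m{\left(2 \right)} \right)} - 14} = \frac{8 \cdot 0}{\left(-50\right) 2 - 14} = \frac{0}{-100 - 14} = \frac{0}{-114} = 0 \left(- \frac{1}{114}\right) = 0$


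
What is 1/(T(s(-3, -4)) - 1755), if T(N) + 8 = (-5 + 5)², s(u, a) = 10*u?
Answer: -1/1763 ≈ -0.00056721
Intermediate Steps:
T(N) = -8 (T(N) = -8 + (-5 + 5)² = -8 + 0² = -8 + 0 = -8)
1/(T(s(-3, -4)) - 1755) = 1/(-8 - 1755) = 1/(-1763) = -1/1763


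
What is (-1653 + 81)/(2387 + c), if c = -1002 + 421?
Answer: -262/301 ≈ -0.87043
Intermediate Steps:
c = -581
(-1653 + 81)/(2387 + c) = (-1653 + 81)/(2387 - 581) = -1572/1806 = -1572*1/1806 = -262/301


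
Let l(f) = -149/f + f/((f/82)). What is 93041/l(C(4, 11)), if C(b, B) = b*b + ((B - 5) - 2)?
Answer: 1860820/1491 ≈ 1248.0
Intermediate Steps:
C(b, B) = -7 + B + b² (C(b, B) = b² + ((-5 + B) - 2) = b² + (-7 + B) = -7 + B + b²)
l(f) = 82 - 149/f (l(f) = -149/f + f/((f*(1/82))) = -149/f + f/((f/82)) = -149/f + f*(82/f) = -149/f + 82 = 82 - 149/f)
93041/l(C(4, 11)) = 93041/(82 - 149/(-7 + 11 + 4²)) = 93041/(82 - 149/(-7 + 11 + 16)) = 93041/(82 - 149/20) = 93041/(1491/20) = 93041*(20/1491) = 1860820/1491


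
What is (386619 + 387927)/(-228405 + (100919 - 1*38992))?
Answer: -387273/83239 ≈ -4.6525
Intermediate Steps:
(386619 + 387927)/(-228405 + (100919 - 1*38992)) = 774546/(-228405 + (100919 - 38992)) = 774546/(-228405 + 61927) = 774546/(-166478) = 774546*(-1/166478) = -387273/83239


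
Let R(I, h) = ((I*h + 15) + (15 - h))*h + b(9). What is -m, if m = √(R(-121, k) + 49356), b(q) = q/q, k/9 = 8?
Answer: -I*√580931 ≈ -762.19*I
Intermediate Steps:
k = 72 (k = 9*8 = 72)
b(q) = 1
R(I, h) = 1 + h*(30 - h + I*h) (R(I, h) = ((I*h + 15) + (15 - h))*h + 1 = ((15 + I*h) + (15 - h))*h + 1 = (30 - h + I*h)*h + 1 = h*(30 - h + I*h) + 1 = 1 + h*(30 - h + I*h))
m = I*√580931 (m = √((1 - 1*72² + 30*72 - 121*72²) + 49356) = √((1 - 1*5184 + 2160 - 121*5184) + 49356) = √((1 - 5184 + 2160 - 627264) + 49356) = √(-630287 + 49356) = √(-580931) = I*√580931 ≈ 762.19*I)
-m = -I*√580931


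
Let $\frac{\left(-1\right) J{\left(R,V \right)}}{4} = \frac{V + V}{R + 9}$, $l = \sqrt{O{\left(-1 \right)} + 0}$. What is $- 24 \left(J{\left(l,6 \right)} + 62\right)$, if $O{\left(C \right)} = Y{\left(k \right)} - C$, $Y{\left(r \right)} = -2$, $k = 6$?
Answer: $- \frac{55824}{41} - \frac{576 i}{41} \approx -1361.6 - 14.049 i$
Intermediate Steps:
$O{\left(C \right)} = -2 - C$
$l = i$ ($l = \sqrt{\left(-2 - -1\right) + 0} = \sqrt{\left(-2 + 1\right) + 0} = \sqrt{-1 + 0} = \sqrt{-1} = i \approx 1.0 i$)
$J{\left(R,V \right)} = - \frac{8 V}{9 + R}$ ($J{\left(R,V \right)} = - 4 \frac{V + V}{R + 9} = - 4 \frac{2 V}{9 + R} = - \frac{8 V}{9 + R}$)
$- 24 \left(J{\left(l,6 \right)} + 62\right) = - 24 \left(\left(-8\right) 6 \frac{1}{9 + i} + 62\right) = - 24 \left(\left(-8\right) 6 \frac{9 - i}{82} + 62\right) = - 24 \left(\left(- \frac{216}{41} + \frac{24 i}{41}\right) + 62\right) = - 24 \left(\frac{2326}{41} + \frac{24 i}{41}\right) = - \frac{55824}{41} - \frac{576 i}{41}$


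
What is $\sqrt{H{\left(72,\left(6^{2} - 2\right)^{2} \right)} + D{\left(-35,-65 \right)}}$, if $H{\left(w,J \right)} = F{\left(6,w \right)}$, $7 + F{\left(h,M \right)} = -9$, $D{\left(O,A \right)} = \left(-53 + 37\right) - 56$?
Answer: $2 i \sqrt{22} \approx 9.3808 i$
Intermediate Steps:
$D{\left(O,A \right)} = -72$ ($D{\left(O,A \right)} = -16 - 56 = -72$)
$F{\left(h,M \right)} = -16$ ($F{\left(h,M \right)} = -7 - 9 = -16$)
$H{\left(w,J \right)} = -16$
$\sqrt{H{\left(72,\left(6^{2} - 2\right)^{2} \right)} + D{\left(-35,-65 \right)}} = \sqrt{-16 - 72} = \sqrt{-88} = 2 i \sqrt{22}$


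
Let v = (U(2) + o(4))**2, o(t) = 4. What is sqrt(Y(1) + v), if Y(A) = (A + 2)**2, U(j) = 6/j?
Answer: sqrt(58) ≈ 7.6158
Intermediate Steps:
Y(A) = (2 + A)**2
v = 49 (v = (6/2 + 4)**2 = (6*(1/2) + 4)**2 = (3 + 4)**2 = 7**2 = 49)
sqrt(Y(1) + v) = sqrt((2 + 1)**2 + 49) = sqrt(3**2 + 49) = sqrt(9 + 49) = sqrt(58)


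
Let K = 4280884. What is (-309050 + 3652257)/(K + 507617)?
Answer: 3343207/4788501 ≈ 0.69817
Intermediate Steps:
(-309050 + 3652257)/(K + 507617) = (-309050 + 3652257)/(4280884 + 507617) = 3343207/4788501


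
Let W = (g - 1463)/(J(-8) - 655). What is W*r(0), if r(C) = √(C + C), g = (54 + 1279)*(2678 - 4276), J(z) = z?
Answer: 0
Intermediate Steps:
g = -2130134 (g = 1333*(-1598) = -2130134)
r(C) = √2*√C (r(C) = √(2*C) = √2*√C)
W = 163969/51 (W = (-2130134 - 1463)/(-8 - 655) = -2131597/(-663) = -2131597*(-1/663) = 163969/51 ≈ 3215.1)
W*r(0) = 163969*(√2*√0)/51 = 163969*(√2*0)/51 = (163969/51)*0 = 0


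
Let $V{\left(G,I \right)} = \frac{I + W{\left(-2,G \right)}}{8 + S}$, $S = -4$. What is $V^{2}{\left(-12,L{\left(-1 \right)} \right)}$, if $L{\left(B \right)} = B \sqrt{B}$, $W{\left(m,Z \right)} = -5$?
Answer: $\frac{\left(5 + i\right)^{2}}{16} \approx 1.5 + 0.625 i$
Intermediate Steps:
$L{\left(B \right)} = B^{\frac{3}{2}}$
$V{\left(G,I \right)} = - \frac{5}{4} + \frac{I}{4}$ ($V{\left(G,I \right)} = \frac{I - 5}{8 - 4} = \frac{-5 + I}{4} = \left(-5 + I\right) \frac{1}{4} = - \frac{5}{4} + \frac{I}{4}$)
$V^{2}{\left(-12,L{\left(-1 \right)} \right)} = \left(- \frac{5}{4} + \frac{\left(-1\right)^{\frac{3}{2}}}{4}\right)^{2} = \left(- \frac{5}{4} + \frac{\left(-1\right) i}{4}\right)^{2} = \left(- \frac{5}{4} - \frac{i}{4}\right)^{2}$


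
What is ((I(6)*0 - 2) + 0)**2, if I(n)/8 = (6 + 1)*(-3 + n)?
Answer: 4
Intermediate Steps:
I(n) = -168 + 56*n (I(n) = 8*((6 + 1)*(-3 + n)) = 8*(7*(-3 + n)) = 8*(-21 + 7*n) = -168 + 56*n)
((I(6)*0 - 2) + 0)**2 = (((-168 + 56*6)*0 - 2) + 0)**2 = (((-168 + 336)*0 - 2) + 0)**2 = ((168*0 - 2) + 0)**2 = ((0 - 2) + 0)**2 = (-2 + 0)**2 = (-2)**2 = 4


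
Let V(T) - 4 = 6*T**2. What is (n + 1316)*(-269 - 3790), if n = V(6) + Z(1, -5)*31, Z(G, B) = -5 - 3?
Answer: -5227992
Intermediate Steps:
V(T) = 4 + 6*T**2
Z(G, B) = -8
n = -28 (n = (4 + 6*6**2) - 8*31 = (4 + 6*36) - 248 = (4 + 216) - 248 = 220 - 248 = -28)
(n + 1316)*(-269 - 3790) = (-28 + 1316)*(-269 - 3790) = 1288*(-4059) = -5227992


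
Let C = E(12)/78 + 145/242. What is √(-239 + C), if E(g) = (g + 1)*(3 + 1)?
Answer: I*√1035570/66 ≈ 15.419*I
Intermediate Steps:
E(g) = 4 + 4*g (E(g) = (1 + g)*4 = 4 + 4*g)
C = 919/726 (C = (4 + 4*12)/78 + 145/242 = (4 + 48)*(1/78) + 145*(1/242) = 52*(1/78) + 145/242 = ⅔ + 145/242 = 919/726 ≈ 1.2658)
√(-239 + C) = √(-239 + 919/726) = √(-172595/726) = I*√1035570/66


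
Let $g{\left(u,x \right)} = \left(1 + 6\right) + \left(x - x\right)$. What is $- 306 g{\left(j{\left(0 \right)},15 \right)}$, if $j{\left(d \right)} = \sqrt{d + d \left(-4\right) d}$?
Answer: $-2142$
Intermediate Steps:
$j{\left(d \right)} = \sqrt{d - 4 d^{2}}$ ($j{\left(d \right)} = \sqrt{d + - 4 d d} = \sqrt{d - 4 d^{2}}$)
$g{\left(u,x \right)} = 7$ ($g{\left(u,x \right)} = 7 + 0 = 7$)
$- 306 g{\left(j{\left(0 \right)},15 \right)} = \left(-306\right) 7 = -2142$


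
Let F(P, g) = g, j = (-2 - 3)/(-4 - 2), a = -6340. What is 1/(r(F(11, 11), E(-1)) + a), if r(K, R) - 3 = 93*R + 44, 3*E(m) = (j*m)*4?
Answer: -3/19189 ≈ -0.00015634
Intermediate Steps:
j = ⅚ (j = -5/(-6) = -5*(-⅙) = ⅚ ≈ 0.83333)
E(m) = 10*m/9 (E(m) = ((5*m/6)*4)/3 = (10*m/3)/3 = 10*m/9)
r(K, R) = 47 + 93*R (r(K, R) = 3 + (93*R + 44) = 3 + (44 + 93*R) = 47 + 93*R)
1/(r(F(11, 11), E(-1)) + a) = 1/((47 + 93*((10/9)*(-1))) - 6340) = 1/((47 + 93*(-10/9)) - 6340) = 1/((47 - 310/3) - 6340) = 1/(-169/3 - 6340) = 1/(-19189/3) = -3/19189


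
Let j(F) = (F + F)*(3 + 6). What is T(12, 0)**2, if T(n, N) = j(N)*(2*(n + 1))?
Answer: 0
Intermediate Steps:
j(F) = 18*F (j(F) = (2*F)*9 = 18*F)
T(n, N) = 18*N*(2 + 2*n) (T(n, N) = (18*N)*(2*(n + 1)) = (18*N)*(2*(1 + n)) = (18*N)*(2 + 2*n) = 18*N*(2 + 2*n))
T(12, 0)**2 = (36*0*(1 + 12))**2 = (36*0*13)**2 = 0**2 = 0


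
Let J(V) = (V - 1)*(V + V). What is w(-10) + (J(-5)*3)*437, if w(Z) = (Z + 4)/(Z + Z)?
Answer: 786603/10 ≈ 78660.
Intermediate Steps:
J(V) = 2*V*(-1 + V) (J(V) = (-1 + V)*(2*V) = 2*V*(-1 + V))
w(Z) = (4 + Z)/(2*Z) (w(Z) = (4 + Z)/((2*Z)) = (4 + Z)*(1/(2*Z)) = (4 + Z)/(2*Z))
w(-10) + (J(-5)*3)*437 = (1/2)*(4 - 10)/(-10) + ((2*(-5)*(-1 - 5))*3)*437 = (1/2)*(-1/10)*(-6) + ((2*(-5)*(-6))*3)*437 = 3/10 + (60*3)*437 = 3/10 + 180*437 = 3/10 + 78660 = 786603/10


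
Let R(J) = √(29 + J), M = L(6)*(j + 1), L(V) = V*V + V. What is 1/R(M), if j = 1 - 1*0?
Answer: √113/113 ≈ 0.094072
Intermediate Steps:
L(V) = V + V² (L(V) = V² + V = V + V²)
j = 1 (j = 1 + 0 = 1)
M = 84 (M = (6*(1 + 6))*(1 + 1) = (6*7)*2 = 42*2 = 84)
1/R(M) = 1/(√(29 + 84)) = 1/(√113) = √113/113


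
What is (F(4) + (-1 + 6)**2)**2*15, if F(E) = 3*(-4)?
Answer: 2535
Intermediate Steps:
F(E) = -12
(F(4) + (-1 + 6)**2)**2*15 = (-12 + (-1 + 6)**2)**2*15 = (-12 + 5**2)**2*15 = (-12 + 25)**2*15 = 13**2*15 = 169*15 = 2535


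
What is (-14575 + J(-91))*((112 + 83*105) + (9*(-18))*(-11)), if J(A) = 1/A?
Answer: -14070992534/91 ≈ -1.5463e+8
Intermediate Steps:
(-14575 + J(-91))*((112 + 83*105) + (9*(-18))*(-11)) = (-14575 + 1/(-91))*((112 + 83*105) + (9*(-18))*(-11)) = (-14575 - 1/91)*((112 + 8715) - 162*(-11)) = -1326326*(8827 + 1782)/91 = -1326326/91*10609 = -14070992534/91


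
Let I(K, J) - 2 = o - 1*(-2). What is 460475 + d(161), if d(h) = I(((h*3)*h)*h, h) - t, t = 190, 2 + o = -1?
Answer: 460286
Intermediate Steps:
o = -3 (o = -2 - 1 = -3)
I(K, J) = 1 (I(K, J) = 2 + (-3 - 1*(-2)) = 2 + (-3 + 2) = 2 - 1 = 1)
d(h) = -189 (d(h) = 1 - 1*190 = 1 - 190 = -189)
460475 + d(161) = 460475 - 189 = 460286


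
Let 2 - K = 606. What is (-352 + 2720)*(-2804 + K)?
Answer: -8070144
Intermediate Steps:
K = -604 (K = 2 - 1*606 = 2 - 606 = -604)
(-352 + 2720)*(-2804 + K) = (-352 + 2720)*(-2804 - 604) = 2368*(-3408) = -8070144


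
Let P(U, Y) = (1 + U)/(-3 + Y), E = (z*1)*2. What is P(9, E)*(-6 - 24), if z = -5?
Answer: 300/13 ≈ 23.077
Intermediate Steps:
E = -10 (E = -5*1*2 = -5*2 = -10)
P(U, Y) = (1 + U)/(-3 + Y)
P(9, E)*(-6 - 24) = ((1 + 9)/(-3 - 10))*(-6 - 24) = (10/(-13))*(-30) = -1/13*10*(-30) = -10/13*(-30) = 300/13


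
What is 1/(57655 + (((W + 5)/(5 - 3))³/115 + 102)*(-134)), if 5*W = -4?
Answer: 57500/2528632013 ≈ 2.2740e-5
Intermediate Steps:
W = -⅘ (W = (⅕)*(-4) = -⅘ ≈ -0.80000)
1/(57655 + (((W + 5)/(5 - 3))³/115 + 102)*(-134)) = 1/(57655 + (((-⅘ + 5)/(5 - 3))³/115 + 102)*(-134)) = 1/(57655 + (((21/5)/2)³*(1/115) + 102)*(-134)) = 1/(57655 + (((21/5)*(½))³*(1/115) + 102)*(-134)) = 1/(57655 + ((21/10)³*(1/115) + 102)*(-134)) = 1/(57655 + ((9261/1000)*(1/115) + 102)*(-134)) = 1/(57655 + (9261/115000 + 102)*(-134)) = 1/(57655 + (11739261/115000)*(-134)) = 1/(57655 - 786530487/57500) = 1/(2528632013/57500) = 57500/2528632013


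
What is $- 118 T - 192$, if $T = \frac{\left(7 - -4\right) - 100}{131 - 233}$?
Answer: $- \frac{15043}{51} \approx -294.96$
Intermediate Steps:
$T = \frac{89}{102}$ ($T = \frac{\left(7 + 4\right) - 100}{-102} = \left(11 - 100\right) \left(- \frac{1}{102}\right) = \left(-89\right) \left(- \frac{1}{102}\right) = \frac{89}{102} \approx 0.87255$)
$- 118 T - 192 = \left(-118\right) \frac{89}{102} - 192 = - \frac{5251}{51} - 192 = - \frac{15043}{51}$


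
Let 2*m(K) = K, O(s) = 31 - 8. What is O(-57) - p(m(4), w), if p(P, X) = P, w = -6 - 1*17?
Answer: 21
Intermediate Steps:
w = -23 (w = -6 - 17 = -23)
O(s) = 23
m(K) = K/2
O(-57) - p(m(4), w) = 23 - 4/2 = 23 - 1*2 = 23 - 2 = 21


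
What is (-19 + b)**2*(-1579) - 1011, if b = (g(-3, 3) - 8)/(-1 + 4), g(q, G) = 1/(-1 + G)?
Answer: -2923615/4 ≈ -7.3090e+5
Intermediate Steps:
b = -5/2 (b = (1/(-1 + 3) - 8)/(-1 + 4) = (1/2 - 8)/3 = (1/2 - 8)*(1/3) = -15/2*1/3 = -5/2 ≈ -2.5000)
(-19 + b)**2*(-1579) - 1011 = (-19 - 5/2)**2*(-1579) - 1011 = (-43/2)**2*(-1579) - 1011 = (1849/4)*(-1579) - 1011 = -2919571/4 - 1011 = -2923615/4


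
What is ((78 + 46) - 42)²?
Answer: 6724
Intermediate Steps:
((78 + 46) - 42)² = (124 - 42)² = 82² = 6724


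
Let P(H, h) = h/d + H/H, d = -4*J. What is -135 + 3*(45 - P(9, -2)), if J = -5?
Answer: -27/10 ≈ -2.7000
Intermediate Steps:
d = 20 (d = -4*(-5) = 20)
P(H, h) = 1 + h/20 (P(H, h) = h/20 + H/H = h*(1/20) + 1 = h/20 + 1 = 1 + h/20)
-135 + 3*(45 - P(9, -2)) = -135 + 3*(45 - (1 + (1/20)*(-2))) = -135 + 3*(45 - (1 - ⅒)) = -135 + 3*(45 - 1*9/10) = -135 + 3*(45 - 9/10) = -135 + 3*(441/10) = -135 + 1323/10 = -27/10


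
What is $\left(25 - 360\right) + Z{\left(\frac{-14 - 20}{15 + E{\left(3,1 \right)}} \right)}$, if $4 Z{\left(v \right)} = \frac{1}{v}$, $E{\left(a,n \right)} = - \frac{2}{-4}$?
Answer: $- \frac{91151}{272} \approx -335.11$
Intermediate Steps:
$E{\left(a,n \right)} = \frac{1}{2}$ ($E{\left(a,n \right)} = \left(-2\right) \left(- \frac{1}{4}\right) = \frac{1}{2}$)
$Z{\left(v \right)} = \frac{1}{4 v}$
$\left(25 - 360\right) + Z{\left(\frac{-14 - 20}{15 + E{\left(3,1 \right)}} \right)} = \left(25 - 360\right) + \frac{1}{4 \frac{-14 - 20}{15 + \frac{1}{2}}} = \left(25 - 360\right) + \frac{1}{4 \left(- \frac{34}{\frac{31}{2}}\right)} = -335 + \frac{1}{4 \left(\left(-34\right) \frac{2}{31}\right)} = -335 + \frac{1}{4 \left(- \frac{68}{31}\right)} = -335 + \frac{1}{4} \left(- \frac{31}{68}\right) = -335 - \frac{31}{272} = - \frac{91151}{272}$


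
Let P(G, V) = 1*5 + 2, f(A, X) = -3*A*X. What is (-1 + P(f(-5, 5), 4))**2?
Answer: 36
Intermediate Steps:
f(A, X) = -3*A*X
P(G, V) = 7 (P(G, V) = 5 + 2 = 7)
(-1 + P(f(-5, 5), 4))**2 = (-1 + 7)**2 = 6**2 = 36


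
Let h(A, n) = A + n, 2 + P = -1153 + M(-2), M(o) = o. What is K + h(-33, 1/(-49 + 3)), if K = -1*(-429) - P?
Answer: 71437/46 ≈ 1553.0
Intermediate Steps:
P = -1157 (P = -2 + (-1153 - 2) = -2 - 1155 = -1157)
K = 1586 (K = -1*(-429) - 1*(-1157) = 429 + 1157 = 1586)
K + h(-33, 1/(-49 + 3)) = 1586 + (-33 + 1/(-49 + 3)) = 1586 + (-33 + 1/(-46)) = 1586 + (-33 - 1/46) = 1586 - 1519/46 = 71437/46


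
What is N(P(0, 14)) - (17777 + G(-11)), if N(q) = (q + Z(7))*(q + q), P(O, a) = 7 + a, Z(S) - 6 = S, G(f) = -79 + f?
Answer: -16259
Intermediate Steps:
Z(S) = 6 + S
N(q) = 2*q*(13 + q) (N(q) = (q + (6 + 7))*(q + q) = (q + 13)*(2*q) = (13 + q)*(2*q) = 2*q*(13 + q))
N(P(0, 14)) - (17777 + G(-11)) = 2*(7 + 14)*(13 + (7 + 14)) - (17777 + (-79 - 11)) = 2*21*(13 + 21) - (17777 - 90) = 2*21*34 - 1*17687 = 1428 - 17687 = -16259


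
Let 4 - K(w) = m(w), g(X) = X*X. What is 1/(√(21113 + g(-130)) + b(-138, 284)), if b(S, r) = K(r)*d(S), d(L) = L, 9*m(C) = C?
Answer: 34224/129800347 - 9*√38013/129800347 ≈ 0.00025015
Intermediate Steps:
m(C) = C/9
g(X) = X²
K(w) = 4 - w/9
b(S, r) = S*(4 - r/9) (b(S, r) = (4 - r/9)*S = S*(4 - r/9))
1/(√(21113 + g(-130)) + b(-138, 284)) = 1/(√(21113 + (-130)²) + (⅑)*(-138)*(36 - 1*284)) = 1/(√(21113 + 16900) + (⅑)*(-138)*(36 - 284)) = 1/(√38013 + (⅑)*(-138)*(-248)) = 1/(√38013 + 11408/3) = 1/(11408/3 + √38013)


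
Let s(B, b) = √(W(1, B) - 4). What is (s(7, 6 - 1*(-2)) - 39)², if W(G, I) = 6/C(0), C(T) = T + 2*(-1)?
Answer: (39 - I*√7)² ≈ 1514.0 - 206.37*I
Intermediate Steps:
C(T) = -2 + T (C(T) = T - 2 = -2 + T)
W(G, I) = -3 (W(G, I) = 6/(-2 + 0) = 6/(-2) = 6*(-½) = -3)
s(B, b) = I*√7 (s(B, b) = √(-3 - 4) = √(-7) = I*√7)
(s(7, 6 - 1*(-2)) - 39)² = (I*√7 - 39)² = (-39 + I*√7)²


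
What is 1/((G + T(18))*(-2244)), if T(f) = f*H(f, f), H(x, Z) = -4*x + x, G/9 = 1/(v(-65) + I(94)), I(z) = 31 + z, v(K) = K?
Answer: 5/10904157 ≈ 4.5854e-7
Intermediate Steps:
G = 3/20 (G = 9/(-65 + (31 + 94)) = 9/(-65 + 125) = 9/60 = 9*(1/60) = 3/20 ≈ 0.15000)
H(x, Z) = -3*x
T(f) = -3*f**2 (T(f) = f*(-3*f) = -3*f**2)
1/((G + T(18))*(-2244)) = 1/((3/20 - 3*18**2)*(-2244)) = -1/2244/(3/20 - 3*324) = -1/2244/(3/20 - 972) = -1/2244/(-19437/20) = -20/19437*(-1/2244) = 5/10904157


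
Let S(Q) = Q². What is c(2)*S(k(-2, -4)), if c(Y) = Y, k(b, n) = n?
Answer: 32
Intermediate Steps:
c(2)*S(k(-2, -4)) = 2*(-4)² = 2*16 = 32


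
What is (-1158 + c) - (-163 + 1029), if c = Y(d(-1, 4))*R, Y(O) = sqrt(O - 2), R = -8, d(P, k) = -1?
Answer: -2024 - 8*I*sqrt(3) ≈ -2024.0 - 13.856*I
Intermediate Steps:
Y(O) = sqrt(-2 + O)
c = -8*I*sqrt(3) (c = sqrt(-2 - 1)*(-8) = sqrt(-3)*(-8) = (I*sqrt(3))*(-8) = -8*I*sqrt(3) ≈ -13.856*I)
(-1158 + c) - (-163 + 1029) = (-1158 - 8*I*sqrt(3)) - (-163 + 1029) = (-1158 - 8*I*sqrt(3)) - 1*866 = (-1158 - 8*I*sqrt(3)) - 866 = -2024 - 8*I*sqrt(3)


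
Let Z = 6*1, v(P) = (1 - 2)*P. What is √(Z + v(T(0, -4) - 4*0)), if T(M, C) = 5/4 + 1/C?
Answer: √5 ≈ 2.2361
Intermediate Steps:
T(M, C) = 5/4 + 1/C (T(M, C) = 5*(¼) + 1/C = 5/4 + 1/C)
v(P) = -P
Z = 6
√(Z + v(T(0, -4) - 4*0)) = √(6 - ((5/4 + 1/(-4)) - 4*0)) = √(6 - ((5/4 - ¼) + 0)) = √(6 - (1 + 0)) = √(6 - 1*1) = √(6 - 1) = √5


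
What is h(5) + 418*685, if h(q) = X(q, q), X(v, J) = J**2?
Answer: 286355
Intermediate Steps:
h(q) = q**2
h(5) + 418*685 = 5**2 + 418*685 = 25 + 286330 = 286355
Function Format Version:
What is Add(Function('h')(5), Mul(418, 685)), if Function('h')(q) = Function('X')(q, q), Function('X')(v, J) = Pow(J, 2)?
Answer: 286355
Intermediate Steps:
Function('h')(q) = Pow(q, 2)
Add(Function('h')(5), Mul(418, 685)) = Add(Pow(5, 2), Mul(418, 685)) = Add(25, 286330) = 286355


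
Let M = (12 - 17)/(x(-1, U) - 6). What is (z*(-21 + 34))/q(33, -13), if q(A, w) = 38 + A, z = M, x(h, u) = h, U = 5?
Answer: 65/497 ≈ 0.13078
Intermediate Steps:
M = 5/7 (M = (12 - 17)/(-1 - 6) = -5/(-7) = -5*(-⅐) = 5/7 ≈ 0.71429)
z = 5/7 ≈ 0.71429
(z*(-21 + 34))/q(33, -13) = (5*(-21 + 34)/7)/(38 + 33) = ((5/7)*13)/71 = (65/7)*(1/71) = 65/497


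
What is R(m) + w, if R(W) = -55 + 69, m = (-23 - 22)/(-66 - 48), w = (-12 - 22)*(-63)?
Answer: 2156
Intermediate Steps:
w = 2142 (w = -34*(-63) = 2142)
m = 15/38 (m = -45/(-114) = -45*(-1/114) = 15/38 ≈ 0.39474)
R(W) = 14
R(m) + w = 14 + 2142 = 2156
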